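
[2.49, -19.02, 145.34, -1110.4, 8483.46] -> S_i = 2.49*(-7.64)^i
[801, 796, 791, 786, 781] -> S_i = 801 + -5*i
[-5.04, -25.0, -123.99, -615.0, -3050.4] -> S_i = -5.04*4.96^i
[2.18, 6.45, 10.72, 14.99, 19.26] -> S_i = 2.18 + 4.27*i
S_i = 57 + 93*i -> [57, 150, 243, 336, 429]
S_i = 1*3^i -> [1, 3, 9, 27, 81]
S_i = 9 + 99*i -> [9, 108, 207, 306, 405]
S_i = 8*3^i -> [8, 24, 72, 216, 648]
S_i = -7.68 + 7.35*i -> [-7.68, -0.33, 7.02, 14.37, 21.72]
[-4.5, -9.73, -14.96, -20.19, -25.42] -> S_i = -4.50 + -5.23*i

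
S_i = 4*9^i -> [4, 36, 324, 2916, 26244]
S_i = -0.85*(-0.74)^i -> [-0.85, 0.63, -0.47, 0.34, -0.25]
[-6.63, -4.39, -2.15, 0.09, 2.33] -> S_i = -6.63 + 2.24*i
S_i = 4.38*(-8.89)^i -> [4.38, -38.94, 346.16, -3077.37, 27357.8]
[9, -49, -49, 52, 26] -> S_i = Random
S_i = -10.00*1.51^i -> [-10.0, -15.1, -22.8, -34.43, -51.99]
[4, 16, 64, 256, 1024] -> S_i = 4*4^i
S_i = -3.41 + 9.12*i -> [-3.41, 5.71, 14.83, 23.95, 33.07]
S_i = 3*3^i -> [3, 9, 27, 81, 243]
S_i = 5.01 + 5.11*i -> [5.01, 10.12, 15.23, 20.34, 25.45]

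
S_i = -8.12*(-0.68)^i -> [-8.12, 5.52, -3.75, 2.55, -1.74]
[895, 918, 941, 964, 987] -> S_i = 895 + 23*i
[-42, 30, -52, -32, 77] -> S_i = Random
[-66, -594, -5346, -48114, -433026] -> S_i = -66*9^i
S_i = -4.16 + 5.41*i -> [-4.16, 1.25, 6.66, 12.07, 17.48]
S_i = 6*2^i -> [6, 12, 24, 48, 96]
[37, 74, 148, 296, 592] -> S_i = 37*2^i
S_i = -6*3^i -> [-6, -18, -54, -162, -486]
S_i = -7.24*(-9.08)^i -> [-7.24, 65.74, -596.91, 5419.96, -49213.24]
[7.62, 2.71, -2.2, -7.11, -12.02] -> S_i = 7.62 + -4.91*i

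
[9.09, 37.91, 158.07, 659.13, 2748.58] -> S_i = 9.09*4.17^i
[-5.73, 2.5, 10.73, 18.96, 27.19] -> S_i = -5.73 + 8.23*i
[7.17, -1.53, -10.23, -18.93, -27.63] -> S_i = 7.17 + -8.70*i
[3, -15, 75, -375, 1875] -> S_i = 3*-5^i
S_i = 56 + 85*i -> [56, 141, 226, 311, 396]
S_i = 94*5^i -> [94, 470, 2350, 11750, 58750]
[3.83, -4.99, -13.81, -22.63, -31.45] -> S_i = 3.83 + -8.82*i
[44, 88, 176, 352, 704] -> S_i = 44*2^i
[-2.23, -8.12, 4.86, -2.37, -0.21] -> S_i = Random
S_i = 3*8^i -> [3, 24, 192, 1536, 12288]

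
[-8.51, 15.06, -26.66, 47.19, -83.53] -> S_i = -8.51*(-1.77)^i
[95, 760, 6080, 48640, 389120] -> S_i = 95*8^i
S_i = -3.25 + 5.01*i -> [-3.25, 1.76, 6.77, 11.78, 16.79]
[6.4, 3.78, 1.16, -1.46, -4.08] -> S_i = 6.40 + -2.62*i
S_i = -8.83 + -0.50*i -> [-8.83, -9.33, -9.83, -10.33, -10.83]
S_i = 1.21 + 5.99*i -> [1.21, 7.2, 13.19, 19.18, 25.17]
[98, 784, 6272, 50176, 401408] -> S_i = 98*8^i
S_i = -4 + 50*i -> [-4, 46, 96, 146, 196]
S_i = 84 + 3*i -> [84, 87, 90, 93, 96]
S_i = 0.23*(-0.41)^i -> [0.23, -0.09, 0.04, -0.02, 0.01]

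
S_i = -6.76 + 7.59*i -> [-6.76, 0.83, 8.42, 16.01, 23.6]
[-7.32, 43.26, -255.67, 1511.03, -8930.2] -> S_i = -7.32*(-5.91)^i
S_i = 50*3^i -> [50, 150, 450, 1350, 4050]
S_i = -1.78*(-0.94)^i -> [-1.78, 1.67, -1.57, 1.48, -1.39]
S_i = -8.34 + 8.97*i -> [-8.34, 0.63, 9.6, 18.57, 27.54]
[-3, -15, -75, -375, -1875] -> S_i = -3*5^i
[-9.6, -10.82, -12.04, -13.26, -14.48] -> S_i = -9.60 + -1.22*i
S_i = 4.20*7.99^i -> [4.2, 33.56, 268.13, 2142.35, 17117.35]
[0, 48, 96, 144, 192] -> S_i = 0 + 48*i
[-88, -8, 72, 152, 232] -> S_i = -88 + 80*i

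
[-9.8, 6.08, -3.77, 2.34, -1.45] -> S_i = -9.80*(-0.62)^i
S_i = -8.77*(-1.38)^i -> [-8.77, 12.1, -16.7, 23.05, -31.81]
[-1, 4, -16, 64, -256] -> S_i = -1*-4^i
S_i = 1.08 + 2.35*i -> [1.08, 3.43, 5.78, 8.13, 10.48]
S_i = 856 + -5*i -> [856, 851, 846, 841, 836]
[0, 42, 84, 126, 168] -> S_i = 0 + 42*i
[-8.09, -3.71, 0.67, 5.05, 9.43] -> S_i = -8.09 + 4.38*i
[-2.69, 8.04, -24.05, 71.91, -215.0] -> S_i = -2.69*(-2.99)^i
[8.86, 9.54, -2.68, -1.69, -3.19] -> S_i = Random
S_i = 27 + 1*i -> [27, 28, 29, 30, 31]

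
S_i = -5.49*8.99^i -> [-5.49, -49.36, -443.7, -3988.88, -35860.07]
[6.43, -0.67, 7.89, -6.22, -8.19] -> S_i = Random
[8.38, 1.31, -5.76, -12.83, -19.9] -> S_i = 8.38 + -7.07*i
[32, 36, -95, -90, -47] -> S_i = Random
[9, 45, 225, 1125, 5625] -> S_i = 9*5^i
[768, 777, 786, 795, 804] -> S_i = 768 + 9*i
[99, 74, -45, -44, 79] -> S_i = Random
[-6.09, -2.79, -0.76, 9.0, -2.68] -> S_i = Random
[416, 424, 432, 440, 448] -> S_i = 416 + 8*i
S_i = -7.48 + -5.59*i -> [-7.48, -13.07, -18.66, -24.25, -29.84]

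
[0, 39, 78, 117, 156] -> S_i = 0 + 39*i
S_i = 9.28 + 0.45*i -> [9.28, 9.73, 10.18, 10.63, 11.08]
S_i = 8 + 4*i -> [8, 12, 16, 20, 24]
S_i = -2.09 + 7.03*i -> [-2.09, 4.94, 11.97, 19.0, 26.03]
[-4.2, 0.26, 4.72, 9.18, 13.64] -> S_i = -4.20 + 4.46*i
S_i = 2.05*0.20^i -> [2.05, 0.41, 0.08, 0.02, 0.0]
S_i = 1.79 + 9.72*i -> [1.79, 11.51, 21.23, 30.95, 40.67]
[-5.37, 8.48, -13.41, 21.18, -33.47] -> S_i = -5.37*(-1.58)^i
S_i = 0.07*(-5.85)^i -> [0.07, -0.41, 2.4, -14.01, 81.98]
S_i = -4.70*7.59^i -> [-4.7, -35.67, -270.76, -2055.05, -15597.86]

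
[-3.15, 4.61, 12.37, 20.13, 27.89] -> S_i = -3.15 + 7.76*i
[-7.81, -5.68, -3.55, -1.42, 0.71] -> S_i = -7.81 + 2.13*i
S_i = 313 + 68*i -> [313, 381, 449, 517, 585]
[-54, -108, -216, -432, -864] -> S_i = -54*2^i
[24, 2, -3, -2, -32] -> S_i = Random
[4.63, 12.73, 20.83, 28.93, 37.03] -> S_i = 4.63 + 8.10*i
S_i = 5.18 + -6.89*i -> [5.18, -1.71, -8.6, -15.49, -22.38]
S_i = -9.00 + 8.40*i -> [-9.0, -0.6, 7.8, 16.2, 24.6]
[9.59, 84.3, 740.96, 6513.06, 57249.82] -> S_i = 9.59*8.79^i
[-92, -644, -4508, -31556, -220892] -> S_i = -92*7^i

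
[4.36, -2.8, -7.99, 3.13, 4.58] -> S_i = Random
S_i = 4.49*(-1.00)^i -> [4.49, -4.49, 4.49, -4.49, 4.49]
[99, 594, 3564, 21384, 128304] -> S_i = 99*6^i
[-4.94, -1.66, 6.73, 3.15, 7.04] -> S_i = Random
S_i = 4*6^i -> [4, 24, 144, 864, 5184]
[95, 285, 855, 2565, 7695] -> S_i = 95*3^i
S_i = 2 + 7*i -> [2, 9, 16, 23, 30]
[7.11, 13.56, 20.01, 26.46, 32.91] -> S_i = 7.11 + 6.45*i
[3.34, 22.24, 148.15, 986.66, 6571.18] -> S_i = 3.34*6.66^i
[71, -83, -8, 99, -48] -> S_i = Random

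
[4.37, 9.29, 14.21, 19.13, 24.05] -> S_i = 4.37 + 4.92*i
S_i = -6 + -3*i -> [-6, -9, -12, -15, -18]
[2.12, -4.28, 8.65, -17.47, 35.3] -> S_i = 2.12*(-2.02)^i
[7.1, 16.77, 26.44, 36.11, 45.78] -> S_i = 7.10 + 9.67*i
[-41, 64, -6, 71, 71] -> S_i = Random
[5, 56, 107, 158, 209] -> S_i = 5 + 51*i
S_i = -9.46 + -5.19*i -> [-9.46, -14.65, -19.84, -25.03, -30.22]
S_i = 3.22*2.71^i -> [3.22, 8.73, 23.65, 64.09, 173.67]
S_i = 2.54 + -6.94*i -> [2.54, -4.4, -11.34, -18.28, -25.22]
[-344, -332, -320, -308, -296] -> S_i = -344 + 12*i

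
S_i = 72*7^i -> [72, 504, 3528, 24696, 172872]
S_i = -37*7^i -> [-37, -259, -1813, -12691, -88837]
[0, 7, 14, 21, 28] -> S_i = 0 + 7*i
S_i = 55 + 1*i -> [55, 56, 57, 58, 59]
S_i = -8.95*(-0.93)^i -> [-8.95, 8.32, -7.74, 7.2, -6.7]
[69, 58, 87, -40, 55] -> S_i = Random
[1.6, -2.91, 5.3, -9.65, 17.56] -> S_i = 1.60*(-1.82)^i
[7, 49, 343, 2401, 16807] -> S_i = 7*7^i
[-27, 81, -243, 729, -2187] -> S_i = -27*-3^i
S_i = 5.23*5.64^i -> [5.23, 29.5, 166.36, 938.29, 5291.98]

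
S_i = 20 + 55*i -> [20, 75, 130, 185, 240]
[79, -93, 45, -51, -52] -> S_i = Random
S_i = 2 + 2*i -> [2, 4, 6, 8, 10]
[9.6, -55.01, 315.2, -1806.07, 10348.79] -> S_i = 9.60*(-5.73)^i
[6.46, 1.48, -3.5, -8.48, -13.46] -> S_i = 6.46 + -4.98*i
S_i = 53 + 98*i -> [53, 151, 249, 347, 445]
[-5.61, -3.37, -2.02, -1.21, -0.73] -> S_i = -5.61*0.60^i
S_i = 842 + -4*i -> [842, 838, 834, 830, 826]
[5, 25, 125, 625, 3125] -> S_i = 5*5^i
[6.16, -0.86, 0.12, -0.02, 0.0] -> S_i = 6.16*(-0.14)^i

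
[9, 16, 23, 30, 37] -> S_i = 9 + 7*i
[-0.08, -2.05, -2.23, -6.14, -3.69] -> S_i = Random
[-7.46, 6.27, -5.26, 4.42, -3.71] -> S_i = -7.46*(-0.84)^i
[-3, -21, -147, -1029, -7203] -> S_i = -3*7^i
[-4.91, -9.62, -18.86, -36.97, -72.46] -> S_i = -4.91*1.96^i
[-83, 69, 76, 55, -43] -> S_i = Random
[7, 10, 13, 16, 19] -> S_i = 7 + 3*i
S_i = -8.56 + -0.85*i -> [-8.56, -9.41, -10.26, -11.11, -11.96]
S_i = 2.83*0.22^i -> [2.83, 0.62, 0.14, 0.03, 0.01]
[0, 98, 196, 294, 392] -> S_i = 0 + 98*i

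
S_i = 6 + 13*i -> [6, 19, 32, 45, 58]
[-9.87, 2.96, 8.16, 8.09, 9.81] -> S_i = Random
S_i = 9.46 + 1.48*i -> [9.46, 10.94, 12.42, 13.9, 15.38]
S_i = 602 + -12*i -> [602, 590, 578, 566, 554]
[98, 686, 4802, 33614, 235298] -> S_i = 98*7^i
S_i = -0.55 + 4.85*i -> [-0.55, 4.3, 9.15, 14.0, 18.85]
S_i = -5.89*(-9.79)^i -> [-5.89, 57.66, -564.52, 5526.67, -54106.08]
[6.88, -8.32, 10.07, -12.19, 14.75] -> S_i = 6.88*(-1.21)^i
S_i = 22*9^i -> [22, 198, 1782, 16038, 144342]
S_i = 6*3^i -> [6, 18, 54, 162, 486]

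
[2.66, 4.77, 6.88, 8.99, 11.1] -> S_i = 2.66 + 2.11*i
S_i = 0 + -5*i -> [0, -5, -10, -15, -20]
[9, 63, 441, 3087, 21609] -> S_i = 9*7^i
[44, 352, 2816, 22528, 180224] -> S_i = 44*8^i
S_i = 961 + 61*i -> [961, 1022, 1083, 1144, 1205]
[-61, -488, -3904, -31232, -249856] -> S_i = -61*8^i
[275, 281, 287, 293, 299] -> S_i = 275 + 6*i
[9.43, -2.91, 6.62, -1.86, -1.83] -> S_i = Random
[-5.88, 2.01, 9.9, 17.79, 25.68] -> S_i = -5.88 + 7.89*i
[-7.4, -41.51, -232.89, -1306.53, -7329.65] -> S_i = -7.40*5.61^i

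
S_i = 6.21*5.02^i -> [6.21, 31.17, 156.49, 785.6, 3943.72]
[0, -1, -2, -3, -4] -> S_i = 0 + -1*i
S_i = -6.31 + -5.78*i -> [-6.31, -12.09, -17.87, -23.65, -29.43]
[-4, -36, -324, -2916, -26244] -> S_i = -4*9^i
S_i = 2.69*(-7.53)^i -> [2.69, -20.26, 152.53, -1148.52, 8648.33]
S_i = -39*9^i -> [-39, -351, -3159, -28431, -255879]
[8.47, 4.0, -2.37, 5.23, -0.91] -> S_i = Random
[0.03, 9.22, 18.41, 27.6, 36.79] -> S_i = 0.03 + 9.19*i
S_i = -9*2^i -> [-9, -18, -36, -72, -144]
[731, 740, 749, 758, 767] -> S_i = 731 + 9*i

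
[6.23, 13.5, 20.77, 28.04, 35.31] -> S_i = 6.23 + 7.27*i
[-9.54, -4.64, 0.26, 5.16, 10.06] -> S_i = -9.54 + 4.90*i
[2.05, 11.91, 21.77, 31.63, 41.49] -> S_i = 2.05 + 9.86*i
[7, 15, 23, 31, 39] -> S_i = 7 + 8*i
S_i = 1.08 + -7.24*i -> [1.08, -6.16, -13.4, -20.64, -27.88]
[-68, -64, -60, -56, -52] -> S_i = -68 + 4*i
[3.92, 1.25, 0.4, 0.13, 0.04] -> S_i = 3.92*0.32^i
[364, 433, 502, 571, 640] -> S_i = 364 + 69*i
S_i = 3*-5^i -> [3, -15, 75, -375, 1875]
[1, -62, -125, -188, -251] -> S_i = 1 + -63*i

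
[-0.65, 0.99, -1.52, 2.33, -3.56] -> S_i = -0.65*(-1.53)^i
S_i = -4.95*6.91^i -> [-4.95, -34.2, -236.35, -1633.2, -11285.41]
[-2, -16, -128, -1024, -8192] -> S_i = -2*8^i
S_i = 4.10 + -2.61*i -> [4.1, 1.49, -1.12, -3.73, -6.34]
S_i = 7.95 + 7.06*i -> [7.95, 15.01, 22.07, 29.13, 36.19]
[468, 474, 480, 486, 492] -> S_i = 468 + 6*i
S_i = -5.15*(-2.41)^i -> [-5.15, 12.41, -29.91, 72.09, -173.73]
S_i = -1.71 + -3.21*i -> [-1.71, -4.92, -8.13, -11.34, -14.55]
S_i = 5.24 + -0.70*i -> [5.24, 4.54, 3.84, 3.14, 2.44]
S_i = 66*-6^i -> [66, -396, 2376, -14256, 85536]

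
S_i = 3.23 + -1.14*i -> [3.23, 2.09, 0.95, -0.19, -1.33]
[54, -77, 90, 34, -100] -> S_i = Random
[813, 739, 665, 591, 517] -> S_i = 813 + -74*i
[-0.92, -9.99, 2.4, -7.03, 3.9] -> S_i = Random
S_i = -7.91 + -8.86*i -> [-7.91, -16.77, -25.63, -34.49, -43.35]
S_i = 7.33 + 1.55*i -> [7.33, 8.88, 10.43, 11.98, 13.53]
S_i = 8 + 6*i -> [8, 14, 20, 26, 32]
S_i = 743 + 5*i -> [743, 748, 753, 758, 763]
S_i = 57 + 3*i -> [57, 60, 63, 66, 69]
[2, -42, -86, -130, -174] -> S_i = 2 + -44*i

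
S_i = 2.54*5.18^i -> [2.54, 13.16, 68.15, 353.04, 1828.74]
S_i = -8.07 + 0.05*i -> [-8.07, -8.02, -7.97, -7.92, -7.87]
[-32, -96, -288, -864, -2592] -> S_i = -32*3^i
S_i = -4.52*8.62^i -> [-4.52, -38.96, -335.86, -2895.08, -24955.57]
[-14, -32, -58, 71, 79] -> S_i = Random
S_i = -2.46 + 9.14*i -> [-2.46, 6.68, 15.82, 24.96, 34.1]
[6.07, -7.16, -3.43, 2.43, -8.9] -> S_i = Random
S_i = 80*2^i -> [80, 160, 320, 640, 1280]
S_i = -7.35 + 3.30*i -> [-7.35, -4.05, -0.75, 2.55, 5.85]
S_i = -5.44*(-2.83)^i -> [-5.44, 15.4, -43.57, 123.3, -348.94]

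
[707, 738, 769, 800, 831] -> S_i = 707 + 31*i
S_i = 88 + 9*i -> [88, 97, 106, 115, 124]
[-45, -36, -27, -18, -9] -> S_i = -45 + 9*i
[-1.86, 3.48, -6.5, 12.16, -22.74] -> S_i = -1.86*(-1.87)^i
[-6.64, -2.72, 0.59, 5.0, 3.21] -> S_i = Random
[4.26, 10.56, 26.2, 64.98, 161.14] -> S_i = 4.26*2.48^i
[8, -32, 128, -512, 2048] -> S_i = 8*-4^i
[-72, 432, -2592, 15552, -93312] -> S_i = -72*-6^i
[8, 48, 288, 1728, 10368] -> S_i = 8*6^i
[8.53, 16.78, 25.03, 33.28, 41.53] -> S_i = 8.53 + 8.25*i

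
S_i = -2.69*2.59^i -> [-2.69, -6.97, -18.04, -46.74, -121.05]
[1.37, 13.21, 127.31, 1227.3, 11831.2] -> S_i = 1.37*9.64^i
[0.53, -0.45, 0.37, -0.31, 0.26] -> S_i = 0.53*(-0.84)^i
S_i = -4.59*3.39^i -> [-4.59, -15.56, -52.75, -178.82, -606.19]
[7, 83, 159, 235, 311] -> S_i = 7 + 76*i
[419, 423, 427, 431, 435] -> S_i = 419 + 4*i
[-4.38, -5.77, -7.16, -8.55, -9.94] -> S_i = -4.38 + -1.39*i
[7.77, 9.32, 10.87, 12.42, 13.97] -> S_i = 7.77 + 1.55*i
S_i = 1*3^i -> [1, 3, 9, 27, 81]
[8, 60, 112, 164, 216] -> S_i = 8 + 52*i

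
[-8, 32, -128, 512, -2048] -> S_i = -8*-4^i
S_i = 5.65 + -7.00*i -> [5.65, -1.35, -8.35, -15.35, -22.35]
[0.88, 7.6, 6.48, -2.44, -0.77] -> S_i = Random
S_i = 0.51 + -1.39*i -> [0.51, -0.88, -2.27, -3.66, -5.05]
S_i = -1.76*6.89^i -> [-1.76, -12.13, -83.55, -575.67, -3966.34]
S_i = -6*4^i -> [-6, -24, -96, -384, -1536]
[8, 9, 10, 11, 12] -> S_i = 8 + 1*i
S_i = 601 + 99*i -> [601, 700, 799, 898, 997]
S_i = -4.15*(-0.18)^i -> [-4.15, 0.75, -0.13, 0.02, -0.0]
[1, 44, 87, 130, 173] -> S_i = 1 + 43*i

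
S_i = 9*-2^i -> [9, -18, 36, -72, 144]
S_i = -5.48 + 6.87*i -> [-5.48, 1.39, 8.26, 15.13, 22.0]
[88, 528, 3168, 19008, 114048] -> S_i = 88*6^i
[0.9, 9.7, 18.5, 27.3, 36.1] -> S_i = 0.90 + 8.80*i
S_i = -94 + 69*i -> [-94, -25, 44, 113, 182]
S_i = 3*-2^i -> [3, -6, 12, -24, 48]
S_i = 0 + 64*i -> [0, 64, 128, 192, 256]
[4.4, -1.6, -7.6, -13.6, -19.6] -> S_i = 4.40 + -6.00*i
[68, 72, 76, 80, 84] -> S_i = 68 + 4*i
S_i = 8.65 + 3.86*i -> [8.65, 12.51, 16.37, 20.23, 24.09]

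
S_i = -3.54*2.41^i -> [-3.54, -8.53, -20.56, -49.55, -119.42]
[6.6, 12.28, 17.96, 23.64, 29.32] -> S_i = 6.60 + 5.68*i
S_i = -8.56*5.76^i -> [-8.56, -49.31, -284.0, -1635.84, -9422.45]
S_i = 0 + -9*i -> [0, -9, -18, -27, -36]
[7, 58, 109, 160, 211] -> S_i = 7 + 51*i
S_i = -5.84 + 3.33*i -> [-5.84, -2.51, 0.82, 4.15, 7.48]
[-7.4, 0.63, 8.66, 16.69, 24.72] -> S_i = -7.40 + 8.03*i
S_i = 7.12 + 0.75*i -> [7.12, 7.87, 8.62, 9.37, 10.12]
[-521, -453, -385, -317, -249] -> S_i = -521 + 68*i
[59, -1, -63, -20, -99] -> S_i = Random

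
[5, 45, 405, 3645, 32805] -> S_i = 5*9^i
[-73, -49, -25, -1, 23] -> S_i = -73 + 24*i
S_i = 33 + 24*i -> [33, 57, 81, 105, 129]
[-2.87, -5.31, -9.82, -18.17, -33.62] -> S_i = -2.87*1.85^i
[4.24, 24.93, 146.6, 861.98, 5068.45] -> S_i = 4.24*5.88^i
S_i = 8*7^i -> [8, 56, 392, 2744, 19208]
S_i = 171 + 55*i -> [171, 226, 281, 336, 391]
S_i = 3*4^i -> [3, 12, 48, 192, 768]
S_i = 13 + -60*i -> [13, -47, -107, -167, -227]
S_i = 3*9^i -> [3, 27, 243, 2187, 19683]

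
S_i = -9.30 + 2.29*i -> [-9.3, -7.01, -4.72, -2.43, -0.14]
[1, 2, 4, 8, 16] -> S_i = 1*2^i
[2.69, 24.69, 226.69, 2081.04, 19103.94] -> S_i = 2.69*9.18^i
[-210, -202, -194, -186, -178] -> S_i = -210 + 8*i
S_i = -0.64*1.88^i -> [-0.64, -1.2, -2.26, -4.25, -7.99]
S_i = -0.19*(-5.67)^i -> [-0.19, 1.08, -6.11, 34.63, -196.37]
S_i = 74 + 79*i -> [74, 153, 232, 311, 390]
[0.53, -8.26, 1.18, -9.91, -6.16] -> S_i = Random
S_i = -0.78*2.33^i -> [-0.78, -1.82, -4.23, -9.87, -22.99]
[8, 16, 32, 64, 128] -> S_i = 8*2^i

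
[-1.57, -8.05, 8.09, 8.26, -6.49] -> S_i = Random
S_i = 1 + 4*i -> [1, 5, 9, 13, 17]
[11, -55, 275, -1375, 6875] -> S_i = 11*-5^i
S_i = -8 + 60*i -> [-8, 52, 112, 172, 232]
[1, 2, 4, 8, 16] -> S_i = 1*2^i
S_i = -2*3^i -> [-2, -6, -18, -54, -162]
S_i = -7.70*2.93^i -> [-7.7, -22.56, -66.1, -193.68, -567.49]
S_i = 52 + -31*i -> [52, 21, -10, -41, -72]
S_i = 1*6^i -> [1, 6, 36, 216, 1296]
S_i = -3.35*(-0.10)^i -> [-3.35, 0.34, -0.03, 0.0, -0.0]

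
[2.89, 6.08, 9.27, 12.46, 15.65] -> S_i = 2.89 + 3.19*i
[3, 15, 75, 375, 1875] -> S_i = 3*5^i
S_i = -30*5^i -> [-30, -150, -750, -3750, -18750]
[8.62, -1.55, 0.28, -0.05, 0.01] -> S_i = 8.62*(-0.18)^i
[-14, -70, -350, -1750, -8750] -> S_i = -14*5^i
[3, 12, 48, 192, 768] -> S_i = 3*4^i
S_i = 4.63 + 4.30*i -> [4.63, 8.93, 13.23, 17.53, 21.83]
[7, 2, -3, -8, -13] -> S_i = 7 + -5*i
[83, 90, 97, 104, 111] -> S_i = 83 + 7*i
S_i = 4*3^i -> [4, 12, 36, 108, 324]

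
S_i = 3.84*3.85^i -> [3.84, 14.78, 56.92, 219.14, 843.67]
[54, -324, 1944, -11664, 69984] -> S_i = 54*-6^i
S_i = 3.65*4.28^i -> [3.65, 15.62, 66.86, 286.17, 1224.81]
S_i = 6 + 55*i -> [6, 61, 116, 171, 226]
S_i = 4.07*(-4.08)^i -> [4.07, -16.61, 67.75, -276.42, 1127.81]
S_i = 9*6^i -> [9, 54, 324, 1944, 11664]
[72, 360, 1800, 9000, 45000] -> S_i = 72*5^i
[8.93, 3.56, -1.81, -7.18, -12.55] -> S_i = 8.93 + -5.37*i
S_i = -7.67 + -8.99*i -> [-7.67, -16.66, -25.65, -34.64, -43.63]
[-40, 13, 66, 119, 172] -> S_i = -40 + 53*i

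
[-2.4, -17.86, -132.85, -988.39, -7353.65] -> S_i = -2.40*7.44^i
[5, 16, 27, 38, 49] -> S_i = 5 + 11*i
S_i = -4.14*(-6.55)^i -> [-4.14, 27.12, -177.62, 1163.39, -7620.19]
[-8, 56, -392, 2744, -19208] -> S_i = -8*-7^i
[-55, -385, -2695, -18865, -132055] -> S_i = -55*7^i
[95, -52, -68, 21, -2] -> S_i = Random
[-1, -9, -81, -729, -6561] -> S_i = -1*9^i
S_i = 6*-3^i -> [6, -18, 54, -162, 486]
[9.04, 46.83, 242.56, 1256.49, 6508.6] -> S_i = 9.04*5.18^i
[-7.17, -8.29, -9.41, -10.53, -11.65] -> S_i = -7.17 + -1.12*i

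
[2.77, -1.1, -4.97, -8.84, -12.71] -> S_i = 2.77 + -3.87*i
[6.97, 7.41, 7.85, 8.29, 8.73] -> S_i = 6.97 + 0.44*i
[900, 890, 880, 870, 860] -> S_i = 900 + -10*i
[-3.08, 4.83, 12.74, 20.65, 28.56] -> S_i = -3.08 + 7.91*i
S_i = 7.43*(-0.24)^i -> [7.43, -1.78, 0.43, -0.1, 0.02]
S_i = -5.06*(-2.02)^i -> [-5.06, 10.22, -20.65, 41.71, -84.25]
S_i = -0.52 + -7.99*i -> [-0.52, -8.51, -16.5, -24.49, -32.48]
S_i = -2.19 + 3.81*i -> [-2.19, 1.62, 5.43, 9.24, 13.05]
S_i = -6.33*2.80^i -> [-6.33, -17.72, -49.63, -138.96, -389.08]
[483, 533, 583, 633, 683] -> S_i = 483 + 50*i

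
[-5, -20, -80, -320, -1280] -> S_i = -5*4^i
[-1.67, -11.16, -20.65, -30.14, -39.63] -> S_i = -1.67 + -9.49*i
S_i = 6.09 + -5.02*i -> [6.09, 1.07, -3.95, -8.97, -13.99]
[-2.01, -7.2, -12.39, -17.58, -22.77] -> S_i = -2.01 + -5.19*i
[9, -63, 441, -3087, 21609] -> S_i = 9*-7^i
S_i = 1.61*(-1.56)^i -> [1.61, -2.51, 3.92, -6.11, 9.54]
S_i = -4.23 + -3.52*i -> [-4.23, -7.75, -11.27, -14.79, -18.31]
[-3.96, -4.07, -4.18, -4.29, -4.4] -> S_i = -3.96 + -0.11*i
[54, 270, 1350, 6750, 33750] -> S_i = 54*5^i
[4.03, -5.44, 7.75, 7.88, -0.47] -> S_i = Random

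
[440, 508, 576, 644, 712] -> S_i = 440 + 68*i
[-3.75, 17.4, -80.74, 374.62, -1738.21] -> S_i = -3.75*(-4.64)^i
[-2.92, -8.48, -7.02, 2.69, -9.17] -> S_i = Random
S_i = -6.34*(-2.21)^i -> [-6.34, 14.01, -30.97, 68.43, -151.24]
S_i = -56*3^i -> [-56, -168, -504, -1512, -4536]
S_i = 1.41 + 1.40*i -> [1.41, 2.81, 4.21, 5.61, 7.01]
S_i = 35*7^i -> [35, 245, 1715, 12005, 84035]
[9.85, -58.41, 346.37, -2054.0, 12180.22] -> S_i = 9.85*(-5.93)^i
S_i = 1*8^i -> [1, 8, 64, 512, 4096]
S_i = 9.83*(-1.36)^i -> [9.83, -13.37, 18.18, -24.73, 33.63]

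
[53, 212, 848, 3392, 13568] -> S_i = 53*4^i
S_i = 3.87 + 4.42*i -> [3.87, 8.29, 12.71, 17.13, 21.55]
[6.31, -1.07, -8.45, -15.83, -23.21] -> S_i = 6.31 + -7.38*i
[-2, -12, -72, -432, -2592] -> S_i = -2*6^i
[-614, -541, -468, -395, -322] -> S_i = -614 + 73*i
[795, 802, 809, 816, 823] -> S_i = 795 + 7*i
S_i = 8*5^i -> [8, 40, 200, 1000, 5000]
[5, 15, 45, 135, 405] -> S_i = 5*3^i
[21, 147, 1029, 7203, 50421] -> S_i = 21*7^i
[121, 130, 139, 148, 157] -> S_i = 121 + 9*i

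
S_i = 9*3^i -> [9, 27, 81, 243, 729]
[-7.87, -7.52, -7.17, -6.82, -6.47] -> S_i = -7.87 + 0.35*i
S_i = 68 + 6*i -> [68, 74, 80, 86, 92]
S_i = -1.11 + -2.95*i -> [-1.11, -4.06, -7.01, -9.96, -12.91]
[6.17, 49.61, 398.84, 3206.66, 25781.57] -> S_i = 6.17*8.04^i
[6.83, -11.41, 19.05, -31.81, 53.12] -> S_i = 6.83*(-1.67)^i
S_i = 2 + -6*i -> [2, -4, -10, -16, -22]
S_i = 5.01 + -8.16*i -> [5.01, -3.15, -11.31, -19.47, -27.63]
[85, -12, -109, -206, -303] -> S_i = 85 + -97*i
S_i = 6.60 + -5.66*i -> [6.6, 0.94, -4.72, -10.38, -16.04]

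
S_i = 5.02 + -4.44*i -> [5.02, 0.58, -3.86, -8.3, -12.74]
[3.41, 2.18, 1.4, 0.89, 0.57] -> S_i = 3.41*0.64^i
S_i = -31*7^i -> [-31, -217, -1519, -10633, -74431]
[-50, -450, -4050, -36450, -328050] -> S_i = -50*9^i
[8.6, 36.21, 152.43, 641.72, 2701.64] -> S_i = 8.60*4.21^i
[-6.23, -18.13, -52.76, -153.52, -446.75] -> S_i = -6.23*2.91^i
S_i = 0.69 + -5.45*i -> [0.69, -4.76, -10.21, -15.66, -21.11]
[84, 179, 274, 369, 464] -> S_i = 84 + 95*i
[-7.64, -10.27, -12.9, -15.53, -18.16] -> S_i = -7.64 + -2.63*i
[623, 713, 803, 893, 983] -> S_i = 623 + 90*i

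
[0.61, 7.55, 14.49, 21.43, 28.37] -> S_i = 0.61 + 6.94*i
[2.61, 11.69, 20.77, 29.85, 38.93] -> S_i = 2.61 + 9.08*i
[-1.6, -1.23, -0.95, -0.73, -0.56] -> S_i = -1.60*0.77^i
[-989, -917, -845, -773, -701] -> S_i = -989 + 72*i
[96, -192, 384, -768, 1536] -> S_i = 96*-2^i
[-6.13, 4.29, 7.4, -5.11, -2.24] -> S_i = Random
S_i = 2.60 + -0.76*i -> [2.6, 1.84, 1.08, 0.32, -0.44]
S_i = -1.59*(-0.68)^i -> [-1.59, 1.08, -0.74, 0.5, -0.34]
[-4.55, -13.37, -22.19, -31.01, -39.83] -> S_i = -4.55 + -8.82*i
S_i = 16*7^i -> [16, 112, 784, 5488, 38416]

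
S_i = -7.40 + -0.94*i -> [-7.4, -8.34, -9.28, -10.22, -11.16]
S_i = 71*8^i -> [71, 568, 4544, 36352, 290816]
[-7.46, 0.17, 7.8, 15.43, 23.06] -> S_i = -7.46 + 7.63*i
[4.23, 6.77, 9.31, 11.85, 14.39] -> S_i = 4.23 + 2.54*i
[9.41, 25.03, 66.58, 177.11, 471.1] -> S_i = 9.41*2.66^i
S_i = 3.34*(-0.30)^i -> [3.34, -1.0, 0.3, -0.09, 0.03]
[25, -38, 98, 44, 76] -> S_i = Random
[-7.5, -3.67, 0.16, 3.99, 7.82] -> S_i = -7.50 + 3.83*i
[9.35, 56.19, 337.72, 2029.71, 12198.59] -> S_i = 9.35*6.01^i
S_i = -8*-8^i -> [-8, 64, -512, 4096, -32768]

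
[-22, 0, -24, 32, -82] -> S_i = Random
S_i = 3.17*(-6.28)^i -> [3.17, -19.91, 125.02, -785.12, 4930.58]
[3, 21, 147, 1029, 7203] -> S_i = 3*7^i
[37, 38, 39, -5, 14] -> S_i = Random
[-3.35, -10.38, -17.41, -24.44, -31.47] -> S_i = -3.35 + -7.03*i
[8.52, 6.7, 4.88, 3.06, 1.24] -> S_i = 8.52 + -1.82*i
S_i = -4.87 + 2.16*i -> [-4.87, -2.71, -0.55, 1.61, 3.77]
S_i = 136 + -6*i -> [136, 130, 124, 118, 112]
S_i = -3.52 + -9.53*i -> [-3.52, -13.05, -22.58, -32.11, -41.64]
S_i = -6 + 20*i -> [-6, 14, 34, 54, 74]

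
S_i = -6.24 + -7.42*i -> [-6.24, -13.66, -21.08, -28.5, -35.92]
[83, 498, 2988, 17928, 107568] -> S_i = 83*6^i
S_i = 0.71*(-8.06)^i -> [0.71, -5.72, 46.12, -371.76, 2996.39]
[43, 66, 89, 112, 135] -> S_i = 43 + 23*i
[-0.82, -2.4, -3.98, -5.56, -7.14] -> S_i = -0.82 + -1.58*i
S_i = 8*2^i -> [8, 16, 32, 64, 128]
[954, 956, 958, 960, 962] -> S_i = 954 + 2*i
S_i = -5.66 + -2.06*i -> [-5.66, -7.72, -9.78, -11.84, -13.9]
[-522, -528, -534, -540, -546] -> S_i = -522 + -6*i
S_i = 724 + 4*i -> [724, 728, 732, 736, 740]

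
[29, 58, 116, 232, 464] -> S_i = 29*2^i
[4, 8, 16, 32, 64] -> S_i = 4*2^i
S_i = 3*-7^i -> [3, -21, 147, -1029, 7203]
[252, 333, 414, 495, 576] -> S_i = 252 + 81*i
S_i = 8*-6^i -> [8, -48, 288, -1728, 10368]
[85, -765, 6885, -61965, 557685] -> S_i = 85*-9^i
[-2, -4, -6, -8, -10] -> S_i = -2 + -2*i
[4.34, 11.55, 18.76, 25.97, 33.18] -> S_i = 4.34 + 7.21*i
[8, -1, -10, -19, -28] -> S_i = 8 + -9*i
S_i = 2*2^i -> [2, 4, 8, 16, 32]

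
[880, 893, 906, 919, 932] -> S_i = 880 + 13*i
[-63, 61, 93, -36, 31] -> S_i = Random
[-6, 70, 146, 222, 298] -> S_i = -6 + 76*i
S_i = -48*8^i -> [-48, -384, -3072, -24576, -196608]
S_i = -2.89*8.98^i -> [-2.89, -25.95, -233.05, -2092.8, -18793.31]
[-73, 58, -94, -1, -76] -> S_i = Random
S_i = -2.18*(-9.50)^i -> [-2.18, 20.71, -196.74, 1869.08, -17756.24]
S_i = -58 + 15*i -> [-58, -43, -28, -13, 2]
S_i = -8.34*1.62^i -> [-8.34, -13.51, -21.89, -35.46, -57.44]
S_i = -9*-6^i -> [-9, 54, -324, 1944, -11664]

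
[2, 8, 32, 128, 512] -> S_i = 2*4^i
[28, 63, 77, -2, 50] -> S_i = Random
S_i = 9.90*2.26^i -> [9.9, 22.37, 50.57, 114.28, 258.27]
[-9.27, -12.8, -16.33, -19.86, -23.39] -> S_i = -9.27 + -3.53*i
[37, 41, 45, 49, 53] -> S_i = 37 + 4*i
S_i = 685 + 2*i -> [685, 687, 689, 691, 693]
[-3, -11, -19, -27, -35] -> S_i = -3 + -8*i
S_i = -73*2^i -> [-73, -146, -292, -584, -1168]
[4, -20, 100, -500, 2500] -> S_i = 4*-5^i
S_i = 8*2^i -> [8, 16, 32, 64, 128]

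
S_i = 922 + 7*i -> [922, 929, 936, 943, 950]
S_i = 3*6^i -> [3, 18, 108, 648, 3888]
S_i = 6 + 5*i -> [6, 11, 16, 21, 26]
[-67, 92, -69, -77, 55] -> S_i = Random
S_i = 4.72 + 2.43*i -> [4.72, 7.15, 9.58, 12.01, 14.44]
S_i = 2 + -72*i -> [2, -70, -142, -214, -286]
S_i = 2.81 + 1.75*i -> [2.81, 4.56, 6.31, 8.06, 9.81]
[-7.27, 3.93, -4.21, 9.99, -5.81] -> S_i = Random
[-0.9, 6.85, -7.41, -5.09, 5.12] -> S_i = Random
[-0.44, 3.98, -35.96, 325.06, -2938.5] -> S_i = -0.44*(-9.04)^i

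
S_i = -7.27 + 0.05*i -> [-7.27, -7.22, -7.17, -7.12, -7.07]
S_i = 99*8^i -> [99, 792, 6336, 50688, 405504]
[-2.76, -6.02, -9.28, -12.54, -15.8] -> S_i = -2.76 + -3.26*i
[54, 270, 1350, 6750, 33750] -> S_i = 54*5^i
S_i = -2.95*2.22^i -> [-2.95, -6.55, -14.54, -32.28, -71.65]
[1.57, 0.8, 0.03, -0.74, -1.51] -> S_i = 1.57 + -0.77*i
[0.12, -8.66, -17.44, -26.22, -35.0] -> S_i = 0.12 + -8.78*i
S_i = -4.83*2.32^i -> [-4.83, -11.21, -26.0, -60.31, -139.93]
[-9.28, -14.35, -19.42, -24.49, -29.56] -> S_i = -9.28 + -5.07*i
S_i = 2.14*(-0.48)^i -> [2.14, -1.03, 0.49, -0.24, 0.11]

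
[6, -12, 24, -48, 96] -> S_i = 6*-2^i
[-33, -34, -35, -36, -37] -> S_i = -33 + -1*i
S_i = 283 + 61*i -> [283, 344, 405, 466, 527]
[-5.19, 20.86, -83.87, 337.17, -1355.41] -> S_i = -5.19*(-4.02)^i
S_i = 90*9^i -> [90, 810, 7290, 65610, 590490]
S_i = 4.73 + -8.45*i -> [4.73, -3.72, -12.17, -20.62, -29.07]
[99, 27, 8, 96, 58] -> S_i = Random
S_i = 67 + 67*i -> [67, 134, 201, 268, 335]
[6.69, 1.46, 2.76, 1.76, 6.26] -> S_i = Random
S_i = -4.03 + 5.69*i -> [-4.03, 1.66, 7.35, 13.04, 18.73]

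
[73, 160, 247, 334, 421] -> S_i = 73 + 87*i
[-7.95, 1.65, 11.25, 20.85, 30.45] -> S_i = -7.95 + 9.60*i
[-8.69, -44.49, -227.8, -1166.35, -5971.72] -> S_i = -8.69*5.12^i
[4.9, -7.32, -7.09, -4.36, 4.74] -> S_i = Random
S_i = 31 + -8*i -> [31, 23, 15, 7, -1]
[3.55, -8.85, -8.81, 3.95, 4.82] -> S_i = Random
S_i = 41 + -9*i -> [41, 32, 23, 14, 5]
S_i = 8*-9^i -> [8, -72, 648, -5832, 52488]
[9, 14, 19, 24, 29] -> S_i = 9 + 5*i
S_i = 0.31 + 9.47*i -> [0.31, 9.78, 19.25, 28.72, 38.19]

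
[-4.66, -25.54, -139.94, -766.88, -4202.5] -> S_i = -4.66*5.48^i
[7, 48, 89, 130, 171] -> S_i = 7 + 41*i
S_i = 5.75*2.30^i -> [5.75, 13.22, 30.42, 69.96, 160.91]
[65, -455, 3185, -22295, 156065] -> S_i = 65*-7^i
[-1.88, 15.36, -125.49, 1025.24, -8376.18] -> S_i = -1.88*(-8.17)^i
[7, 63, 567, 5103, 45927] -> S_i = 7*9^i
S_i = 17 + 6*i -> [17, 23, 29, 35, 41]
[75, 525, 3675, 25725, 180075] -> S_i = 75*7^i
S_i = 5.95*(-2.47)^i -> [5.95, -14.7, 36.3, -89.66, 221.46]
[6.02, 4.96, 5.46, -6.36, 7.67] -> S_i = Random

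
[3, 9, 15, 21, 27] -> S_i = 3 + 6*i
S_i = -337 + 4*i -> [-337, -333, -329, -325, -321]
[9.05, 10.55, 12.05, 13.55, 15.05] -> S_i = 9.05 + 1.50*i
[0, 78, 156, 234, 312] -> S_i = 0 + 78*i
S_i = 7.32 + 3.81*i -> [7.32, 11.13, 14.94, 18.75, 22.56]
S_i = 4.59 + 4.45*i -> [4.59, 9.04, 13.49, 17.94, 22.39]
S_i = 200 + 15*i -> [200, 215, 230, 245, 260]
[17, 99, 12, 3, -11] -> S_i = Random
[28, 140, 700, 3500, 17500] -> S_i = 28*5^i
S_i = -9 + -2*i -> [-9, -11, -13, -15, -17]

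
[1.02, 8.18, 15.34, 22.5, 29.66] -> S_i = 1.02 + 7.16*i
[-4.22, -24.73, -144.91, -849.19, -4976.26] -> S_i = -4.22*5.86^i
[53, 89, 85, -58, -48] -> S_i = Random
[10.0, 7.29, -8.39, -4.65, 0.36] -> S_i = Random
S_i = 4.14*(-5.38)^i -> [4.14, -22.27, 119.83, -644.68, 3468.4]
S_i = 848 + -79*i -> [848, 769, 690, 611, 532]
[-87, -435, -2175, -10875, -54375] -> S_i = -87*5^i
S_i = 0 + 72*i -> [0, 72, 144, 216, 288]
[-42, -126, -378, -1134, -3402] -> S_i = -42*3^i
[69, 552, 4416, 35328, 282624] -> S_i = 69*8^i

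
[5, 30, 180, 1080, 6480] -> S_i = 5*6^i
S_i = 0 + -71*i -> [0, -71, -142, -213, -284]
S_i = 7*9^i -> [7, 63, 567, 5103, 45927]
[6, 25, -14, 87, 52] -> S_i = Random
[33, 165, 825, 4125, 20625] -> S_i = 33*5^i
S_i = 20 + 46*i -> [20, 66, 112, 158, 204]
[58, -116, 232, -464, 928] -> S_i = 58*-2^i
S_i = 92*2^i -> [92, 184, 368, 736, 1472]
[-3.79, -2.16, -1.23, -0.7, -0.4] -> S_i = -3.79*0.57^i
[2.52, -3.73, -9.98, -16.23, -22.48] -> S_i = 2.52 + -6.25*i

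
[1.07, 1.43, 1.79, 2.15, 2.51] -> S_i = 1.07 + 0.36*i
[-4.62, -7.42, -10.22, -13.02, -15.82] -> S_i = -4.62 + -2.80*i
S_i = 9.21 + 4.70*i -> [9.21, 13.91, 18.61, 23.31, 28.01]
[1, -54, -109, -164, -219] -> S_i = 1 + -55*i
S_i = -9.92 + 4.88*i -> [-9.92, -5.04, -0.16, 4.72, 9.6]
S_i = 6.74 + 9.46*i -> [6.74, 16.2, 25.66, 35.12, 44.58]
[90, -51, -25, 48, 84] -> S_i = Random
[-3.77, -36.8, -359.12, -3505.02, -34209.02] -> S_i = -3.77*9.76^i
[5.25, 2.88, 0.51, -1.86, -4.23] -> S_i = 5.25 + -2.37*i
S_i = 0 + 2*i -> [0, 2, 4, 6, 8]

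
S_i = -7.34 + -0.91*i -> [-7.34, -8.25, -9.16, -10.07, -10.98]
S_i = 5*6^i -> [5, 30, 180, 1080, 6480]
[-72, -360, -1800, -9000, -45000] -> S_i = -72*5^i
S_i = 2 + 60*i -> [2, 62, 122, 182, 242]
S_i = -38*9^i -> [-38, -342, -3078, -27702, -249318]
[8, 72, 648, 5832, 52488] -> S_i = 8*9^i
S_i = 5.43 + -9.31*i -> [5.43, -3.88, -13.19, -22.5, -31.81]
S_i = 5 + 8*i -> [5, 13, 21, 29, 37]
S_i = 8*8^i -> [8, 64, 512, 4096, 32768]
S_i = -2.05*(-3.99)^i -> [-2.05, 8.18, -32.64, 130.22, -519.57]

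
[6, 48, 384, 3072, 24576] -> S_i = 6*8^i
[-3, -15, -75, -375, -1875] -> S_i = -3*5^i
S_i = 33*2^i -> [33, 66, 132, 264, 528]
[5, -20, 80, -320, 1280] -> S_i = 5*-4^i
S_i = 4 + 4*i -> [4, 8, 12, 16, 20]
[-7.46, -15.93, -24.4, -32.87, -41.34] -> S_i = -7.46 + -8.47*i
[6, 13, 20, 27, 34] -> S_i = 6 + 7*i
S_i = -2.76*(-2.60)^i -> [-2.76, 7.18, -18.66, 48.51, -126.13]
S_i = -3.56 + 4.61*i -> [-3.56, 1.05, 5.66, 10.27, 14.88]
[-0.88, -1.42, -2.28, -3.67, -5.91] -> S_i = -0.88*1.61^i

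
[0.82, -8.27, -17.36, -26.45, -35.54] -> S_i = 0.82 + -9.09*i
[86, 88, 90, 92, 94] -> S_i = 86 + 2*i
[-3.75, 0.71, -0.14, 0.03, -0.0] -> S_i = -3.75*(-0.19)^i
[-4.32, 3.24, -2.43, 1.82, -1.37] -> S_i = -4.32*(-0.75)^i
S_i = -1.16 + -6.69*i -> [-1.16, -7.85, -14.54, -21.23, -27.92]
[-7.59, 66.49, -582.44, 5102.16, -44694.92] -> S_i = -7.59*(-8.76)^i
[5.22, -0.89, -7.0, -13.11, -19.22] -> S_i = 5.22 + -6.11*i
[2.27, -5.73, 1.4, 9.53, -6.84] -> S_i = Random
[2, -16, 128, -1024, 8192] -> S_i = 2*-8^i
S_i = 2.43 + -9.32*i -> [2.43, -6.89, -16.21, -25.53, -34.85]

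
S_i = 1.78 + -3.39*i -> [1.78, -1.61, -5.0, -8.39, -11.78]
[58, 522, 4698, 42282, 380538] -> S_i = 58*9^i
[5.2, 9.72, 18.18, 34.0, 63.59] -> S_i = 5.20*1.87^i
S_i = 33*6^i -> [33, 198, 1188, 7128, 42768]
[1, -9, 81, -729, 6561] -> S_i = 1*-9^i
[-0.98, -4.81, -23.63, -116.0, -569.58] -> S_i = -0.98*4.91^i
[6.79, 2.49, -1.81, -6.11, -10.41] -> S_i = 6.79 + -4.30*i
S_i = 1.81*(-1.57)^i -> [1.81, -2.84, 4.46, -7.0, 11.0]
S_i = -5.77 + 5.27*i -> [-5.77, -0.5, 4.77, 10.04, 15.31]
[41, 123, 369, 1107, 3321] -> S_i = 41*3^i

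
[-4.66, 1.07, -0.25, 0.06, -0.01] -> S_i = -4.66*(-0.23)^i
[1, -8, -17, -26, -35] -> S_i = 1 + -9*i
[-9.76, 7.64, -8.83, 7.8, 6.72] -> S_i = Random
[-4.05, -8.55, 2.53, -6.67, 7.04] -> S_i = Random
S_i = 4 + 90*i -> [4, 94, 184, 274, 364]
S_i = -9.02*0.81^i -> [-9.02, -7.31, -5.92, -4.79, -3.88]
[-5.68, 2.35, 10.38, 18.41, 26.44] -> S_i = -5.68 + 8.03*i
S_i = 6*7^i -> [6, 42, 294, 2058, 14406]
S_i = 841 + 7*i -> [841, 848, 855, 862, 869]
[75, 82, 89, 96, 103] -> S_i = 75 + 7*i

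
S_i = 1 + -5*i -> [1, -4, -9, -14, -19]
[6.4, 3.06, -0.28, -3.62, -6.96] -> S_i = 6.40 + -3.34*i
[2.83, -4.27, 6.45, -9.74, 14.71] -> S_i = 2.83*(-1.51)^i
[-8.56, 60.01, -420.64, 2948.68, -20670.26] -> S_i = -8.56*(-7.01)^i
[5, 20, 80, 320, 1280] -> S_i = 5*4^i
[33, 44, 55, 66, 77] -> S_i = 33 + 11*i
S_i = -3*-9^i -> [-3, 27, -243, 2187, -19683]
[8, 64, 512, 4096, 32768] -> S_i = 8*8^i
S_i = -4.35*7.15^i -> [-4.35, -31.1, -222.38, -1590.04, -11368.77]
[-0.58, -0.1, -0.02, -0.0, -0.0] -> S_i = -0.58*0.17^i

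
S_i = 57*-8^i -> [57, -456, 3648, -29184, 233472]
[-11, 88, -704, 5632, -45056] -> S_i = -11*-8^i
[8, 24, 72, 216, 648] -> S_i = 8*3^i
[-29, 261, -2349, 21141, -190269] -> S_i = -29*-9^i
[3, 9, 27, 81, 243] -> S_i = 3*3^i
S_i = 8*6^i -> [8, 48, 288, 1728, 10368]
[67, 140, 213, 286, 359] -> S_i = 67 + 73*i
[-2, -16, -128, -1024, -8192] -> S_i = -2*8^i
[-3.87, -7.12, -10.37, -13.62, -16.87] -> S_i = -3.87 + -3.25*i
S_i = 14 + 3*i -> [14, 17, 20, 23, 26]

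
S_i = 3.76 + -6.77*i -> [3.76, -3.01, -9.78, -16.55, -23.32]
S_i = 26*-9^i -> [26, -234, 2106, -18954, 170586]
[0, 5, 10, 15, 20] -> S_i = 0 + 5*i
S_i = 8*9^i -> [8, 72, 648, 5832, 52488]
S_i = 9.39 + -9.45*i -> [9.39, -0.06, -9.51, -18.96, -28.41]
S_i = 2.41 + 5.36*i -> [2.41, 7.77, 13.13, 18.49, 23.85]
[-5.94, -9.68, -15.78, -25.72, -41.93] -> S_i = -5.94*1.63^i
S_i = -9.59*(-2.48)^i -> [-9.59, 23.78, -58.98, 146.28, -362.76]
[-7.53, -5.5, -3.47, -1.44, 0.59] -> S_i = -7.53 + 2.03*i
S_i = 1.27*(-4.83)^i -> [1.27, -6.13, 29.63, -143.1, 691.18]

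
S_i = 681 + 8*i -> [681, 689, 697, 705, 713]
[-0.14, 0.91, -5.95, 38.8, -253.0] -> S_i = -0.14*(-6.52)^i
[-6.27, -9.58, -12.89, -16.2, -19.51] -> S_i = -6.27 + -3.31*i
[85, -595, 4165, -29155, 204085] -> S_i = 85*-7^i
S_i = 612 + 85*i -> [612, 697, 782, 867, 952]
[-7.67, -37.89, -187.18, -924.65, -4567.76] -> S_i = -7.67*4.94^i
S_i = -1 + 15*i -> [-1, 14, 29, 44, 59]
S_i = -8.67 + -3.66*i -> [-8.67, -12.33, -15.99, -19.65, -23.31]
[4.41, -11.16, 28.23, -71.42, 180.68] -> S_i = 4.41*(-2.53)^i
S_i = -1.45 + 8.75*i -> [-1.45, 7.3, 16.05, 24.8, 33.55]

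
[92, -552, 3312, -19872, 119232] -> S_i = 92*-6^i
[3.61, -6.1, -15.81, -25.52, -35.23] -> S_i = 3.61 + -9.71*i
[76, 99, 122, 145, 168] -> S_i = 76 + 23*i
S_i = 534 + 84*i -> [534, 618, 702, 786, 870]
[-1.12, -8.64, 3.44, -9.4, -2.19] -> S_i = Random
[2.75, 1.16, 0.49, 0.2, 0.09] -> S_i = 2.75*0.42^i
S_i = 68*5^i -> [68, 340, 1700, 8500, 42500]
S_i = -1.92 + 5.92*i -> [-1.92, 4.0, 9.92, 15.84, 21.76]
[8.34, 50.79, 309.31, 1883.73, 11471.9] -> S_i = 8.34*6.09^i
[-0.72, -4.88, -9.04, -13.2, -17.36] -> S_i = -0.72 + -4.16*i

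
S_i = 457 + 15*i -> [457, 472, 487, 502, 517]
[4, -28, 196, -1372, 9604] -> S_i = 4*-7^i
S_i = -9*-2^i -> [-9, 18, -36, 72, -144]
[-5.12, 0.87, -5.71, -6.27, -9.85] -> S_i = Random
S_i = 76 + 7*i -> [76, 83, 90, 97, 104]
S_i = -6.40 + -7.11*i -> [-6.4, -13.51, -20.62, -27.73, -34.84]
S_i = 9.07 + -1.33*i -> [9.07, 7.74, 6.41, 5.08, 3.75]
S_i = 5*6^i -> [5, 30, 180, 1080, 6480]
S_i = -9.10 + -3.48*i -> [-9.1, -12.58, -16.06, -19.54, -23.02]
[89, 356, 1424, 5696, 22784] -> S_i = 89*4^i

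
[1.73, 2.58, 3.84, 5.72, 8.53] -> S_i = 1.73*1.49^i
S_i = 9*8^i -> [9, 72, 576, 4608, 36864]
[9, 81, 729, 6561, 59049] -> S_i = 9*9^i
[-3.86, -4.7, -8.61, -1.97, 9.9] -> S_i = Random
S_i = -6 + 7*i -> [-6, 1, 8, 15, 22]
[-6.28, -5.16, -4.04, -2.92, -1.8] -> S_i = -6.28 + 1.12*i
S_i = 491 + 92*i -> [491, 583, 675, 767, 859]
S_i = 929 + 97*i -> [929, 1026, 1123, 1220, 1317]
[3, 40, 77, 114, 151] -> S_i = 3 + 37*i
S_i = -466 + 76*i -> [-466, -390, -314, -238, -162]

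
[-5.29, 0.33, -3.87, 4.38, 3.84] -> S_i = Random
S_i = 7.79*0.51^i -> [7.79, 3.97, 2.03, 1.03, 0.53]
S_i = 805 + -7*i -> [805, 798, 791, 784, 777]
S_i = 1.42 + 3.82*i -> [1.42, 5.24, 9.06, 12.88, 16.7]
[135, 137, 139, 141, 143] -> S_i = 135 + 2*i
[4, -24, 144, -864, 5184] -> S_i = 4*-6^i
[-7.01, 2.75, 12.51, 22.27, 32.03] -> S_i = -7.01 + 9.76*i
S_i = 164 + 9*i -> [164, 173, 182, 191, 200]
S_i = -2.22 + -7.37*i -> [-2.22, -9.59, -16.96, -24.33, -31.7]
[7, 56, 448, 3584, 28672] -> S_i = 7*8^i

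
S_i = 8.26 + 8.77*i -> [8.26, 17.03, 25.8, 34.57, 43.34]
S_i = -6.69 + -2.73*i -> [-6.69, -9.42, -12.15, -14.88, -17.61]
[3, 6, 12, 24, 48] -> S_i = 3*2^i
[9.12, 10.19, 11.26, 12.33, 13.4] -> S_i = 9.12 + 1.07*i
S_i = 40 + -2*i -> [40, 38, 36, 34, 32]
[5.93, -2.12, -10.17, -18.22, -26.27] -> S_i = 5.93 + -8.05*i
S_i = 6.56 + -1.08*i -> [6.56, 5.48, 4.4, 3.32, 2.24]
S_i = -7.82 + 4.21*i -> [-7.82, -3.61, 0.6, 4.81, 9.02]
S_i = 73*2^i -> [73, 146, 292, 584, 1168]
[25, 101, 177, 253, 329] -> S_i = 25 + 76*i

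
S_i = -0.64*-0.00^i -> [-0.64, 0.0, -0.0, 0.0, -0.0]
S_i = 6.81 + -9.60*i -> [6.81, -2.79, -12.39, -21.99, -31.59]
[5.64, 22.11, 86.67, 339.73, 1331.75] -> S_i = 5.64*3.92^i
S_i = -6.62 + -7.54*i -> [-6.62, -14.16, -21.7, -29.24, -36.78]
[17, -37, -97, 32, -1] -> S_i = Random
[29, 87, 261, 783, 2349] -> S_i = 29*3^i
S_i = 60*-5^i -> [60, -300, 1500, -7500, 37500]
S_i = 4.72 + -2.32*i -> [4.72, 2.4, 0.08, -2.24, -4.56]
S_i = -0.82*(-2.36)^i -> [-0.82, 1.94, -4.57, 10.78, -25.44]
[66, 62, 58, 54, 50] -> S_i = 66 + -4*i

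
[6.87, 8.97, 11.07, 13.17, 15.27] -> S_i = 6.87 + 2.10*i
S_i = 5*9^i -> [5, 45, 405, 3645, 32805]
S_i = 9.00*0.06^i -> [9.0, 0.54, 0.03, 0.0, 0.0]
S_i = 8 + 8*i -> [8, 16, 24, 32, 40]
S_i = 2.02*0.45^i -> [2.02, 0.91, 0.41, 0.18, 0.08]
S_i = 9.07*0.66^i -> [9.07, 5.99, 3.95, 2.61, 1.72]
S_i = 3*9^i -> [3, 27, 243, 2187, 19683]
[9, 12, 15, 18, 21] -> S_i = 9 + 3*i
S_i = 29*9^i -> [29, 261, 2349, 21141, 190269]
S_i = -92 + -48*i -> [-92, -140, -188, -236, -284]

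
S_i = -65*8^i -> [-65, -520, -4160, -33280, -266240]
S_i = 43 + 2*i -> [43, 45, 47, 49, 51]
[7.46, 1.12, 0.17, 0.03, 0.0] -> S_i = 7.46*0.15^i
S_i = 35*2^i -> [35, 70, 140, 280, 560]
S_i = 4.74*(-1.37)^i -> [4.74, -6.49, 8.9, -12.19, 16.7]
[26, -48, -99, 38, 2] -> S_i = Random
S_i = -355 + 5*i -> [-355, -350, -345, -340, -335]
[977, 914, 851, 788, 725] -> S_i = 977 + -63*i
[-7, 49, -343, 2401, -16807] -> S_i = -7*-7^i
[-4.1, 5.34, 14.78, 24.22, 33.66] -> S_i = -4.10 + 9.44*i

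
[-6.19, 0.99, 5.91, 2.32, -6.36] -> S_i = Random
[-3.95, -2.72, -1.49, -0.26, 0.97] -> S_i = -3.95 + 1.23*i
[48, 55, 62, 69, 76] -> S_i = 48 + 7*i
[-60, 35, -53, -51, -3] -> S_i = Random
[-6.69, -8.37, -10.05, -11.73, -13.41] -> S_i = -6.69 + -1.68*i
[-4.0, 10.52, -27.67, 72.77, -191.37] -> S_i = -4.00*(-2.63)^i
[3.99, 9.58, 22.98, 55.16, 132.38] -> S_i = 3.99*2.40^i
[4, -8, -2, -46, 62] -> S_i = Random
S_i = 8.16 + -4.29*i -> [8.16, 3.87, -0.42, -4.71, -9.0]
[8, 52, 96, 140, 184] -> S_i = 8 + 44*i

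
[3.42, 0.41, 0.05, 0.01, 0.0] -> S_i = 3.42*0.12^i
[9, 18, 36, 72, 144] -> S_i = 9*2^i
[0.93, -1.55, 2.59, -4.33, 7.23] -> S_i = 0.93*(-1.67)^i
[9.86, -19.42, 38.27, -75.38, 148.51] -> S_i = 9.86*(-1.97)^i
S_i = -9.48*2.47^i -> [-9.48, -23.42, -57.84, -142.86, -352.85]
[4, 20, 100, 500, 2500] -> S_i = 4*5^i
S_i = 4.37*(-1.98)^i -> [4.37, -8.65, 17.13, -33.92, 67.16]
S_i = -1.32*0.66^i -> [-1.32, -0.87, -0.57, -0.38, -0.25]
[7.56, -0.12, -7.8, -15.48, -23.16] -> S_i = 7.56 + -7.68*i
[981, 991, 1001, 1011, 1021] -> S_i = 981 + 10*i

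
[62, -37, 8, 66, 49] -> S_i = Random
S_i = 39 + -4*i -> [39, 35, 31, 27, 23]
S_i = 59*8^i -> [59, 472, 3776, 30208, 241664]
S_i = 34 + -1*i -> [34, 33, 32, 31, 30]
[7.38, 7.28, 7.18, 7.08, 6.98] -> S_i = 7.38 + -0.10*i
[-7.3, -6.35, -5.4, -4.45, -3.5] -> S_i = -7.30 + 0.95*i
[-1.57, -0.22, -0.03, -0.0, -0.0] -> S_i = -1.57*0.14^i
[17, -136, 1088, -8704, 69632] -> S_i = 17*-8^i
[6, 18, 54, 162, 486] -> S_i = 6*3^i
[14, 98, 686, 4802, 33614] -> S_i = 14*7^i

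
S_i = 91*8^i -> [91, 728, 5824, 46592, 372736]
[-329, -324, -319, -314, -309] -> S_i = -329 + 5*i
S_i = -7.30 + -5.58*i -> [-7.3, -12.88, -18.46, -24.04, -29.62]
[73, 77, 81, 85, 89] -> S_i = 73 + 4*i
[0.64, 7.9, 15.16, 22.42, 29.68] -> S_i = 0.64 + 7.26*i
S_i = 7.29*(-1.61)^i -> [7.29, -11.74, 18.9, -30.42, 48.98]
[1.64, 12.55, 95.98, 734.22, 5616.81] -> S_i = 1.64*7.65^i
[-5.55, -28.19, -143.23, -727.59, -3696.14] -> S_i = -5.55*5.08^i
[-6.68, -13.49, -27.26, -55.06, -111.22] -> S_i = -6.68*2.02^i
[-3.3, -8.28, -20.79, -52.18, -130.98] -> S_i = -3.30*2.51^i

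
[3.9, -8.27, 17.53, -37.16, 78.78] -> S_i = 3.90*(-2.12)^i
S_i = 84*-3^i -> [84, -252, 756, -2268, 6804]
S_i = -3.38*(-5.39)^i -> [-3.38, 18.22, -98.2, 529.28, -2852.8]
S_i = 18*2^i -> [18, 36, 72, 144, 288]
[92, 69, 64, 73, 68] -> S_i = Random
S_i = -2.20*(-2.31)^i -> [-2.2, 5.08, -11.74, 27.12, -62.64]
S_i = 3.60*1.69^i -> [3.6, 6.08, 10.28, 17.38, 29.37]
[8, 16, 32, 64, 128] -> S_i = 8*2^i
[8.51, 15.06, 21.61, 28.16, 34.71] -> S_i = 8.51 + 6.55*i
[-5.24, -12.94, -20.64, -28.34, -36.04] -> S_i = -5.24 + -7.70*i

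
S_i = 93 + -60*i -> [93, 33, -27, -87, -147]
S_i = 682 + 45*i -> [682, 727, 772, 817, 862]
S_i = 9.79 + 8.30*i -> [9.79, 18.09, 26.39, 34.69, 42.99]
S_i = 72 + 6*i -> [72, 78, 84, 90, 96]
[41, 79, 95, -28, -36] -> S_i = Random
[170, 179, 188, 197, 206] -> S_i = 170 + 9*i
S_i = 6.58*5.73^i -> [6.58, 37.7, 216.04, 1237.91, 7093.24]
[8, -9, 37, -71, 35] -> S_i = Random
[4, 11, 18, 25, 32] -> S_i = 4 + 7*i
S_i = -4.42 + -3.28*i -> [-4.42, -7.7, -10.98, -14.26, -17.54]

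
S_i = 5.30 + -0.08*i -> [5.3, 5.22, 5.14, 5.06, 4.98]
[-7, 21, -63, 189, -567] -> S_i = -7*-3^i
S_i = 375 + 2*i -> [375, 377, 379, 381, 383]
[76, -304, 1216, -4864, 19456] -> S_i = 76*-4^i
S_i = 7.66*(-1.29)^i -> [7.66, -9.88, 12.75, -16.44, 21.21]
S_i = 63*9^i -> [63, 567, 5103, 45927, 413343]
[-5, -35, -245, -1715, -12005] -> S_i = -5*7^i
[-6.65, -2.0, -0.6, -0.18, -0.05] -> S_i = -6.65*0.30^i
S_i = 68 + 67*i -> [68, 135, 202, 269, 336]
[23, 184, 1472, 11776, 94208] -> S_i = 23*8^i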